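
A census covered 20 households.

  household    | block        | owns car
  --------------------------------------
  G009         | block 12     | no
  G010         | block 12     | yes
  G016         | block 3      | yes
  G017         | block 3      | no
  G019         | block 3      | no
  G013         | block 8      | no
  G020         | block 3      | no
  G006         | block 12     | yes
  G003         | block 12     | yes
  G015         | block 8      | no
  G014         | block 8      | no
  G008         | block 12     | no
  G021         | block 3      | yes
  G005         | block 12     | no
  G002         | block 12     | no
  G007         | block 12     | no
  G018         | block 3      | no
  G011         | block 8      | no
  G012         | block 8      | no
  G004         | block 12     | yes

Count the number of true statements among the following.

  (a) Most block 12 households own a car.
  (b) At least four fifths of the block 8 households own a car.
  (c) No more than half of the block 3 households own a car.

(a) block 12: |A| = 9, |A ∩ B| = 4; needs |A ∩ B| > |A ∖ B| — false.
(b) block 8: |A| = 5, |A ∩ B| = 0; needs |A ∩ B| / |A| ≥ 4/5 — false.
(c) block 3: |A| = 6, |A ∩ B| = 2; needs |A ∩ B| ≤ |A ∖ B| — true.

1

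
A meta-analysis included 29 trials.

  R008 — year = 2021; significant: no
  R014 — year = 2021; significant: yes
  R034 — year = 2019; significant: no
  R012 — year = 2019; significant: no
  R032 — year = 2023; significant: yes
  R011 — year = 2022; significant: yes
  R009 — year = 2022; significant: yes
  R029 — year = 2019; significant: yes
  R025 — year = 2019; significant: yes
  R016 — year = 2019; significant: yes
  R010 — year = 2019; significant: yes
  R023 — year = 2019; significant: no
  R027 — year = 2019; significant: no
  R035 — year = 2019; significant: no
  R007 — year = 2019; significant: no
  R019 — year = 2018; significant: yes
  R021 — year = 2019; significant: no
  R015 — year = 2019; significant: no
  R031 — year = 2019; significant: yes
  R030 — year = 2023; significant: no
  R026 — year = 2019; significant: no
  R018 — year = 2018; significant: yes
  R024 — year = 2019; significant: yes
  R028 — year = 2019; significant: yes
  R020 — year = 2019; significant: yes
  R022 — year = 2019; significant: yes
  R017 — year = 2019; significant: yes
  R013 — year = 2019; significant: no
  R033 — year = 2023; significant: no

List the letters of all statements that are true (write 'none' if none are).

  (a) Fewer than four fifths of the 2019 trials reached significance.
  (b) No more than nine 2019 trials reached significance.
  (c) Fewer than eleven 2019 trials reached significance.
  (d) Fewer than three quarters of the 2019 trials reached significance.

|A| = 20, |A ∩ B| = 10, |A ∖ B| = 10.
(a) |A ∩ B| / |A| < 4/5: holds.
(b) |A ∩ B| ≤ 9: fails.
(c) |A ∩ B| < 11: holds.
(d) |A ∩ B| / |A| < 3/4: holds.

(a), (c), (d)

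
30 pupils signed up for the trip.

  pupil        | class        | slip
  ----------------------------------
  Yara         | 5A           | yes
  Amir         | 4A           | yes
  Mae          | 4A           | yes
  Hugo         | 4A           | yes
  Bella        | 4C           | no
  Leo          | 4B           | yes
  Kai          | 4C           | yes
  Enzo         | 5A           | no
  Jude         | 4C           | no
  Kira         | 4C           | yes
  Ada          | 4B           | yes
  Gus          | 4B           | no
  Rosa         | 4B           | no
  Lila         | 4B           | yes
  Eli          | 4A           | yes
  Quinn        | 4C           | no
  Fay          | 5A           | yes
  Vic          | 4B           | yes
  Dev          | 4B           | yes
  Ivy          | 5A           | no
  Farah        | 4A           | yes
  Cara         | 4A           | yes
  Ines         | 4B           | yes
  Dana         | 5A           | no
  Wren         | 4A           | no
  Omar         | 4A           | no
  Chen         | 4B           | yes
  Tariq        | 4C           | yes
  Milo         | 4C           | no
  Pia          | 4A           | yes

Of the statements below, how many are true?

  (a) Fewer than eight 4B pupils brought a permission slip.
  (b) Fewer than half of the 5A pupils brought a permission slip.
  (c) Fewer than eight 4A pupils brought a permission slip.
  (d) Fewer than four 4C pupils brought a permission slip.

(a) 4B: |A| = 9, |A ∩ B| = 7; needs |A ∩ B| < 8 — true.
(b) 5A: |A| = 5, |A ∩ B| = 2; needs |A ∩ B| < |A ∖ B| — true.
(c) 4A: |A| = 9, |A ∩ B| = 7; needs |A ∩ B| < 8 — true.
(d) 4C: |A| = 7, |A ∩ B| = 3; needs |A ∩ B| < 4 — true.

4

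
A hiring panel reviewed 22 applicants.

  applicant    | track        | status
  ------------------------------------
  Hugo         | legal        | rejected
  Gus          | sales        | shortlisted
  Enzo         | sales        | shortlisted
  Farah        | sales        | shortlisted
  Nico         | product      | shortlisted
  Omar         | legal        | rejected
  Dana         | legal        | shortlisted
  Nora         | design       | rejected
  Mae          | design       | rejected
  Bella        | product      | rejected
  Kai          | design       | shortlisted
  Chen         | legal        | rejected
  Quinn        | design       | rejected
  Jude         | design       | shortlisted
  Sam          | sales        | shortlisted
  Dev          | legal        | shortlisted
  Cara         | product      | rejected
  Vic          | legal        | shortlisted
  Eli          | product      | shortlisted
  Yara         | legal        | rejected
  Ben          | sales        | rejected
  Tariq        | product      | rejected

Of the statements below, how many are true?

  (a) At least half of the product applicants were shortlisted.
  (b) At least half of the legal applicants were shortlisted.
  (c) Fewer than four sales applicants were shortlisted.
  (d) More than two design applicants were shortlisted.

(a) product: |A| = 5, |A ∩ B| = 2; needs |A ∩ B| ≥ |A ∖ B| — false.
(b) legal: |A| = 7, |A ∩ B| = 3; needs |A ∩ B| ≥ |A ∖ B| — false.
(c) sales: |A| = 5, |A ∩ B| = 4; needs |A ∩ B| < 4 — false.
(d) design: |A| = 5, |A ∩ B| = 2; needs |A ∩ B| > 2 — false.

0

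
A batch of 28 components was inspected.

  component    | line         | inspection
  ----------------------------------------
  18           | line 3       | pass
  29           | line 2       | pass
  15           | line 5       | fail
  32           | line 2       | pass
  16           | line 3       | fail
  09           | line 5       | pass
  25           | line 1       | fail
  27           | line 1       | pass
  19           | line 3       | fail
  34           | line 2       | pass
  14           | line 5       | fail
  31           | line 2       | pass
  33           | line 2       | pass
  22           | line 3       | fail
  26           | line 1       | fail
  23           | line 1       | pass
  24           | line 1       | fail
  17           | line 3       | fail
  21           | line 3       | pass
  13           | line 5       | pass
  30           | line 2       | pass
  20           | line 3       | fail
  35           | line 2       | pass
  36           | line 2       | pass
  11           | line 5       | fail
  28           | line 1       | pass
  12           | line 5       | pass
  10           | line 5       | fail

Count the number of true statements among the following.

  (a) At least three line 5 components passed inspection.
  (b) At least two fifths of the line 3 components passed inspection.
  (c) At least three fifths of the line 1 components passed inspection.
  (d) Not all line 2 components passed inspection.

(a) line 5: |A| = 7, |A ∩ B| = 3; needs |A ∩ B| ≥ 3 — true.
(b) line 3: |A| = 7, |A ∩ B| = 2; needs |A ∩ B| / |A| ≥ 2/5 — false.
(c) line 1: |A| = 6, |A ∩ B| = 3; needs |A ∩ B| / |A| ≥ 3/5 — false.
(d) line 2: |A| = 8, |A ∩ B| = 8; needs A ⊄ B (|A ∖ B| ≥ 1) — false.

1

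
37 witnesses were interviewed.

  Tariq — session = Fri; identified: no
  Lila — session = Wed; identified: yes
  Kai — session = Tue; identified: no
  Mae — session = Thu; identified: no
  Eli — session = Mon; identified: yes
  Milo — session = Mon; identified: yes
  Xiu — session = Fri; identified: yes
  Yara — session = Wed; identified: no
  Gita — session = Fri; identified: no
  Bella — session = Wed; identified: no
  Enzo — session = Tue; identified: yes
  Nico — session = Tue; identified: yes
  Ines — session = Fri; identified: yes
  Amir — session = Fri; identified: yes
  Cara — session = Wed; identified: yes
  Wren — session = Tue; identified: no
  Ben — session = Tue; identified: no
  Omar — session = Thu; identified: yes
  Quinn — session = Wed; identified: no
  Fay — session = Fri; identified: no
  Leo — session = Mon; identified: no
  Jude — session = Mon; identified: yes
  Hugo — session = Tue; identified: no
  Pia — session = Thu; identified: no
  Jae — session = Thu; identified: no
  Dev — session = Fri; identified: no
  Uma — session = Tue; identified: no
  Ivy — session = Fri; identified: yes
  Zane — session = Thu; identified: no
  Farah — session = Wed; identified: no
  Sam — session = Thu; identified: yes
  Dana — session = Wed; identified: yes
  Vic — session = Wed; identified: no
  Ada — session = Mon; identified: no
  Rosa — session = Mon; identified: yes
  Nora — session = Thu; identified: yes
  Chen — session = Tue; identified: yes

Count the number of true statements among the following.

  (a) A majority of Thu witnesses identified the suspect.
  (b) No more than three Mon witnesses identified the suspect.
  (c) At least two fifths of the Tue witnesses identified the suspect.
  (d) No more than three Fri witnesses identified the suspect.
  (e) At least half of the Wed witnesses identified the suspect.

(a) Thu: |A| = 7, |A ∩ B| = 3; needs |A ∩ B| > |A ∖ B| — false.
(b) Mon: |A| = 6, |A ∩ B| = 4; needs |A ∩ B| ≤ 3 — false.
(c) Tue: |A| = 8, |A ∩ B| = 3; needs |A ∩ B| / |A| ≥ 2/5 — false.
(d) Fri: |A| = 8, |A ∩ B| = 4; needs |A ∩ B| ≤ 3 — false.
(e) Wed: |A| = 8, |A ∩ B| = 3; needs |A ∩ B| ≥ |A ∖ B| — false.

0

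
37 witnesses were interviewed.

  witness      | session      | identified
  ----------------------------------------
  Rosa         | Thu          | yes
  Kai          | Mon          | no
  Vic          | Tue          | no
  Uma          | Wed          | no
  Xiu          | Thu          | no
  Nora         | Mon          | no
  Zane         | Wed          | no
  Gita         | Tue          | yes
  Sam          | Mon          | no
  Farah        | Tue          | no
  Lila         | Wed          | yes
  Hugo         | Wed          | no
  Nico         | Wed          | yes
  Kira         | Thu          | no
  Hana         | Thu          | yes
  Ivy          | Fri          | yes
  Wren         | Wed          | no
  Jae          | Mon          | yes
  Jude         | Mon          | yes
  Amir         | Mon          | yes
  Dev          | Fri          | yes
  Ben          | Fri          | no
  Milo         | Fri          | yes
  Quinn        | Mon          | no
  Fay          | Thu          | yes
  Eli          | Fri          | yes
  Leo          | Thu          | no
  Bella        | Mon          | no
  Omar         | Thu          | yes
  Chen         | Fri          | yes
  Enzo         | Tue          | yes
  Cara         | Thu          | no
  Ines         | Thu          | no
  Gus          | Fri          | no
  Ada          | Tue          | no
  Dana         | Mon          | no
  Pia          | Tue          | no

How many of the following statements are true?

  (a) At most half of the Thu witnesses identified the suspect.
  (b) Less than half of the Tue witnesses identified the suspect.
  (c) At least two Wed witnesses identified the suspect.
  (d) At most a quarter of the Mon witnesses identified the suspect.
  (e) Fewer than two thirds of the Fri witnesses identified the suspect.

3

(a) Thu: |A| = 9, |A ∩ B| = 4; needs |A ∩ B| ≤ |A ∖ B| — true.
(b) Tue: |A| = 6, |A ∩ B| = 2; needs |A ∩ B| < |A ∖ B| — true.
(c) Wed: |A| = 6, |A ∩ B| = 2; needs |A ∩ B| ≥ 2 — true.
(d) Mon: |A| = 9, |A ∩ B| = 3; needs |A ∩ B| / |A| ≤ 1/4 — false.
(e) Fri: |A| = 7, |A ∩ B| = 5; needs |A ∩ B| / |A| < 2/3 — false.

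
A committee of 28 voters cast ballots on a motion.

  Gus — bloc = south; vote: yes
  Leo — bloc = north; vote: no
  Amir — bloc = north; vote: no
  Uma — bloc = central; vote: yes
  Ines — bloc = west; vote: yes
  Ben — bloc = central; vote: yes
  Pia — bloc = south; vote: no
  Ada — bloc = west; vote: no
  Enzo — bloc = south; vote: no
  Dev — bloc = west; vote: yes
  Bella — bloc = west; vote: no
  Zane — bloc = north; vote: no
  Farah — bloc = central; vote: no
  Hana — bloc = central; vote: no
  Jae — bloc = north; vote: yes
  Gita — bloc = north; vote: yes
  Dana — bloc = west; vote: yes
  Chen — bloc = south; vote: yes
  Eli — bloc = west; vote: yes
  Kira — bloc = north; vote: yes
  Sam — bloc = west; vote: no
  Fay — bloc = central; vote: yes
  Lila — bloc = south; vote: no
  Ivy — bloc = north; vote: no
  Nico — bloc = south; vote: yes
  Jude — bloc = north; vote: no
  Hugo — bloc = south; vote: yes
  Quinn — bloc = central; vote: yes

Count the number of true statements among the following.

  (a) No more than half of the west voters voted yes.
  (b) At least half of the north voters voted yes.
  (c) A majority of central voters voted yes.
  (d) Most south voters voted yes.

(a) west: |A| = 7, |A ∩ B| = 4; needs |A ∩ B| ≤ |A ∖ B| — false.
(b) north: |A| = 8, |A ∩ B| = 3; needs |A ∩ B| ≥ |A ∖ B| — false.
(c) central: |A| = 6, |A ∩ B| = 4; needs |A ∩ B| > |A ∖ B| — true.
(d) south: |A| = 7, |A ∩ B| = 4; needs |A ∩ B| > |A ∖ B| — true.

2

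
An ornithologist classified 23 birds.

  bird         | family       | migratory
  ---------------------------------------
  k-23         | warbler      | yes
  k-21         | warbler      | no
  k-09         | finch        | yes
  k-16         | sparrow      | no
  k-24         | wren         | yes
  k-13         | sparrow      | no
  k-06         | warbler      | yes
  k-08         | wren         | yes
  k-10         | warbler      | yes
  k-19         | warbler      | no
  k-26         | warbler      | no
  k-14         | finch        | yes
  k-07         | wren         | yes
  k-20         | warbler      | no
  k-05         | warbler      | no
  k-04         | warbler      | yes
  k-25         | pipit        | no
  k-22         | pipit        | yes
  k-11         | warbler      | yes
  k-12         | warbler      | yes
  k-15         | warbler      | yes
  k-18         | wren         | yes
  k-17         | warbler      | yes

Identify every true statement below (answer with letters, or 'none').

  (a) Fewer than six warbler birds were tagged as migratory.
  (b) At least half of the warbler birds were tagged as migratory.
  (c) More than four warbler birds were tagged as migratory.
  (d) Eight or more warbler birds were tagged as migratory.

|A| = 13, |A ∩ B| = 8, |A ∖ B| = 5.
(a) |A ∩ B| < 6: fails.
(b) |A ∩ B| ≥ |A ∖ B|: holds.
(c) |A ∩ B| > 4: holds.
(d) |A ∩ B| ≥ 8: holds.

(b), (c), (d)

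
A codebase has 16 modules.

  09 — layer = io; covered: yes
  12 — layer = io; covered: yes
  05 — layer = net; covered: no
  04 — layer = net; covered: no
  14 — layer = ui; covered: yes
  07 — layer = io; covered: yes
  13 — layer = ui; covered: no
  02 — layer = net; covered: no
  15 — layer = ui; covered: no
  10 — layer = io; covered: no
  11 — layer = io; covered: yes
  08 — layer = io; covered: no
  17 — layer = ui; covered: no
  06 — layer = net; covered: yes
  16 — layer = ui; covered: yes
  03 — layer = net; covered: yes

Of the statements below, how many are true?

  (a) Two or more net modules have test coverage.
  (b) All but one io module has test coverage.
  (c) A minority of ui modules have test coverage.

(a) net: |A| = 5, |A ∩ B| = 2; needs |A ∩ B| ≥ 2 — true.
(b) io: |A| = 6, |A ∩ B| = 4; needs |A ∖ B| = 1 — false.
(c) ui: |A| = 5, |A ∩ B| = 2; needs |A ∩ B| < |A ∖ B| — true.

2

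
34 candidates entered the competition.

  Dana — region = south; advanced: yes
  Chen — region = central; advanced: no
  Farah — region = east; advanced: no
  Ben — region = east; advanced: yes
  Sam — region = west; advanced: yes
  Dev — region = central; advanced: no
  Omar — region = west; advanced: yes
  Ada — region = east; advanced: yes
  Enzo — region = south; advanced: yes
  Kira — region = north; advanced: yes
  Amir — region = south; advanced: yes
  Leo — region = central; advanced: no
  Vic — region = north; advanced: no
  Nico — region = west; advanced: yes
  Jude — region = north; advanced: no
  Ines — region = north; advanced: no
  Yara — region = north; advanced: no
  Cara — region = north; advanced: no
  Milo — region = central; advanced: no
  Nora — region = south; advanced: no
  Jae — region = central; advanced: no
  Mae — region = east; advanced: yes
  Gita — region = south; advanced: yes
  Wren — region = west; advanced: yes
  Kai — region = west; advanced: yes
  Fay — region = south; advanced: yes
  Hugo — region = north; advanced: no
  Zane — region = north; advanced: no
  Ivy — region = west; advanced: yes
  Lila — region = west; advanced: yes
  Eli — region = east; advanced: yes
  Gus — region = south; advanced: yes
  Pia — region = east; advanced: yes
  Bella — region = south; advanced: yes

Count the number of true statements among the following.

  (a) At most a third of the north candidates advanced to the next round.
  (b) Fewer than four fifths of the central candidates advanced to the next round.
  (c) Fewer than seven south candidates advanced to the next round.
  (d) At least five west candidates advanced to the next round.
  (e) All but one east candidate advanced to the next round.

4

(a) north: |A| = 8, |A ∩ B| = 1; needs |A ∩ B| / |A| ≤ 1/3 — true.
(b) central: |A| = 5, |A ∩ B| = 0; needs |A ∩ B| / |A| < 4/5 — true.
(c) south: |A| = 8, |A ∩ B| = 7; needs |A ∩ B| < 7 — false.
(d) west: |A| = 7, |A ∩ B| = 7; needs |A ∩ B| ≥ 5 — true.
(e) east: |A| = 6, |A ∩ B| = 5; needs |A ∖ B| = 1 — true.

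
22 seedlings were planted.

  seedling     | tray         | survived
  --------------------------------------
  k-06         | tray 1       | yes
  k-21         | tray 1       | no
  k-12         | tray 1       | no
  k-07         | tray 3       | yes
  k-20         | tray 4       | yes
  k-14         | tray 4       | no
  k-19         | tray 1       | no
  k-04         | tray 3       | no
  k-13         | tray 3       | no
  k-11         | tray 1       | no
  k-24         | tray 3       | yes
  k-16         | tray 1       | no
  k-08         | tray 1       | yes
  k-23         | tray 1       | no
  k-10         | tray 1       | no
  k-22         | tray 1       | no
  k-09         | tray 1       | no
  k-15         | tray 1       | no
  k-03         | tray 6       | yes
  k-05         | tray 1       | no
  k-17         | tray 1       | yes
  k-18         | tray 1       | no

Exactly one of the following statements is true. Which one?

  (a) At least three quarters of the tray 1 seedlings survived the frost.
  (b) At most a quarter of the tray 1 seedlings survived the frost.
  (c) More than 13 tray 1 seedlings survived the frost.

(b)

|A| = 15, |A ∩ B| = 3, |A ∖ B| = 12.
(a) requires |A ∩ B| / |A| ≥ 3/4: false.
(b) requires |A ∩ B| / |A| ≤ 1/4: true.
(c) requires |A ∩ B| > 13: false.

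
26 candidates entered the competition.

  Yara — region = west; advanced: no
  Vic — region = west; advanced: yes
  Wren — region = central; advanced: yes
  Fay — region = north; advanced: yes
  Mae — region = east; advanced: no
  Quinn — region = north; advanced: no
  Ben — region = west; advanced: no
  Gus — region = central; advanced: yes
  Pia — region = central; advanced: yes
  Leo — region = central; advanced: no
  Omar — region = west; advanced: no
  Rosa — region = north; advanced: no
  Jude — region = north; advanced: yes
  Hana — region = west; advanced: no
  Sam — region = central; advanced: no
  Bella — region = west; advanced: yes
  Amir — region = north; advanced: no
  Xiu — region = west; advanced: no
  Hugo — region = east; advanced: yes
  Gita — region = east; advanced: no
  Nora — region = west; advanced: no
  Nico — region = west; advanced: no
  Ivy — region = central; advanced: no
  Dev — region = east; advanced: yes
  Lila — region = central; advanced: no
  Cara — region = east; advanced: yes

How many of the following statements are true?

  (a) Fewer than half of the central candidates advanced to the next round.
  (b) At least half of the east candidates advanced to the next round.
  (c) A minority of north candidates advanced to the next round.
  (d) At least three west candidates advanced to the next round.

(a) central: |A| = 7, |A ∩ B| = 3; needs |A ∩ B| < |A ∖ B| — true.
(b) east: |A| = 5, |A ∩ B| = 3; needs |A ∩ B| ≥ |A ∖ B| — true.
(c) north: |A| = 5, |A ∩ B| = 2; needs |A ∩ B| < |A ∖ B| — true.
(d) west: |A| = 9, |A ∩ B| = 2; needs |A ∩ B| ≥ 3 — false.

3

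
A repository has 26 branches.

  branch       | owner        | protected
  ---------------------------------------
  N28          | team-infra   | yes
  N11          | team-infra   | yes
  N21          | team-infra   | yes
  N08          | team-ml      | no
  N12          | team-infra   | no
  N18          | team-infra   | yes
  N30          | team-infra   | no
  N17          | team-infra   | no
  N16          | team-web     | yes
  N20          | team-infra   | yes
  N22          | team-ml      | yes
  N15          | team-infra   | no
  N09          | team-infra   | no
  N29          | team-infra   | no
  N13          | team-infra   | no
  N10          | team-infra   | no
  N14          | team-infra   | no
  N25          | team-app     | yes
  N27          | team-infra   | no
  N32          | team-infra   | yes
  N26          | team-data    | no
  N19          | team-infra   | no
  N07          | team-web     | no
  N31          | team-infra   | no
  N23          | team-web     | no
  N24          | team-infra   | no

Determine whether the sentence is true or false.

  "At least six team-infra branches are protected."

True

The determiner here denotes the relation: |A ∩ B| ≥ 6.
|A| = 19, |A ∩ B| = 6, |A ∖ B| = 13.
|A ∩ B| = 6, so the statement is true.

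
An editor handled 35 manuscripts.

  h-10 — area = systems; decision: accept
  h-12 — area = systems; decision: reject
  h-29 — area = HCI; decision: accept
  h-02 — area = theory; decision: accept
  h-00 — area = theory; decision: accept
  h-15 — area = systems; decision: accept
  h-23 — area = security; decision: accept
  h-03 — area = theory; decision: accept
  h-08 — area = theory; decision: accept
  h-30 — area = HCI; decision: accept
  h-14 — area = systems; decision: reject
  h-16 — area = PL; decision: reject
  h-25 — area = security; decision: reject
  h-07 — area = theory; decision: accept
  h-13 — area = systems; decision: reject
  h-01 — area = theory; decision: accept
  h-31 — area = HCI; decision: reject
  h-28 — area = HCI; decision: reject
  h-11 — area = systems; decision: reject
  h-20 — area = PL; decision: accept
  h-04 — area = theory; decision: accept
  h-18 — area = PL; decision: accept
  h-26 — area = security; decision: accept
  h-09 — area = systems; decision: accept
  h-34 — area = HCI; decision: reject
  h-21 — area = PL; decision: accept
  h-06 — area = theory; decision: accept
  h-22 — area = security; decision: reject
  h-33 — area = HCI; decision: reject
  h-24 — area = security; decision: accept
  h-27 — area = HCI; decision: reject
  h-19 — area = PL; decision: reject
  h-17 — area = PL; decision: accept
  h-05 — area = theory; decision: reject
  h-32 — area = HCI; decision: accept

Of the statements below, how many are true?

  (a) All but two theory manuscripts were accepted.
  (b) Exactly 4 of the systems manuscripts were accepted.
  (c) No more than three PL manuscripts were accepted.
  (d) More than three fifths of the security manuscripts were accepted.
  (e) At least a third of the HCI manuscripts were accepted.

(a) theory: |A| = 9, |A ∩ B| = 8; needs |A ∖ B| = 2 — false.
(b) systems: |A| = 7, |A ∩ B| = 3; needs |A ∩ B| = 4 — false.
(c) PL: |A| = 6, |A ∩ B| = 4; needs |A ∩ B| ≤ 3 — false.
(d) security: |A| = 5, |A ∩ B| = 3; needs |A ∩ B| / |A| > 3/5 — false.
(e) HCI: |A| = 8, |A ∩ B| = 3; needs |A ∩ B| / |A| ≥ 1/3 — true.

1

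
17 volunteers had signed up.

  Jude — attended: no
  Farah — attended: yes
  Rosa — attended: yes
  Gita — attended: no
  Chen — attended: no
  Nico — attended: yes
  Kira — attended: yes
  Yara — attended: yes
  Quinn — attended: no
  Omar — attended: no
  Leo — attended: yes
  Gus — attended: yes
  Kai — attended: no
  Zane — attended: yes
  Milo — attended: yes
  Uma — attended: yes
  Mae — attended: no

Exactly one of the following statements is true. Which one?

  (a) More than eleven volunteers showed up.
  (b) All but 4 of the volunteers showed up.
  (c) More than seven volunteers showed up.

(c)

|A| = 17, |A ∩ B| = 10, |A ∖ B| = 7.
(a) requires |A ∩ B| > 11: false.
(b) requires |A ∖ B| = 4: false.
(c) requires |A ∩ B| > 7: true.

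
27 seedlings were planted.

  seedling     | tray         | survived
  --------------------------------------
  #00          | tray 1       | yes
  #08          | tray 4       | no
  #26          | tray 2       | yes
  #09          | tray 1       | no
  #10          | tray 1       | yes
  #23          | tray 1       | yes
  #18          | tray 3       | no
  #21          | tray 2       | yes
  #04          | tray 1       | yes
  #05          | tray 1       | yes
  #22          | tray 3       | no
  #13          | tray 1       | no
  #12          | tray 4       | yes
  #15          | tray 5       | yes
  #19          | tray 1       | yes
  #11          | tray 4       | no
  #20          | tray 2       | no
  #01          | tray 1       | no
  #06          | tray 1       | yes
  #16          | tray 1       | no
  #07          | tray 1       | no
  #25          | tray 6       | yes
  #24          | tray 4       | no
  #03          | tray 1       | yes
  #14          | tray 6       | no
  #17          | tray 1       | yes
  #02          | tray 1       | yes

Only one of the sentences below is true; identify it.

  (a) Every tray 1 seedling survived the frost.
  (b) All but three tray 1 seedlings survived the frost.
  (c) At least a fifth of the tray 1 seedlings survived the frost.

(c)

|A| = 15, |A ∩ B| = 10, |A ∖ B| = 5.
(a) requires A ⊆ B, i.e. every element of A is in B (|A ∖ B| = 0): false.
(b) requires |A ∖ B| = 3: false.
(c) requires |A ∩ B| / |A| ≥ 1/5: true.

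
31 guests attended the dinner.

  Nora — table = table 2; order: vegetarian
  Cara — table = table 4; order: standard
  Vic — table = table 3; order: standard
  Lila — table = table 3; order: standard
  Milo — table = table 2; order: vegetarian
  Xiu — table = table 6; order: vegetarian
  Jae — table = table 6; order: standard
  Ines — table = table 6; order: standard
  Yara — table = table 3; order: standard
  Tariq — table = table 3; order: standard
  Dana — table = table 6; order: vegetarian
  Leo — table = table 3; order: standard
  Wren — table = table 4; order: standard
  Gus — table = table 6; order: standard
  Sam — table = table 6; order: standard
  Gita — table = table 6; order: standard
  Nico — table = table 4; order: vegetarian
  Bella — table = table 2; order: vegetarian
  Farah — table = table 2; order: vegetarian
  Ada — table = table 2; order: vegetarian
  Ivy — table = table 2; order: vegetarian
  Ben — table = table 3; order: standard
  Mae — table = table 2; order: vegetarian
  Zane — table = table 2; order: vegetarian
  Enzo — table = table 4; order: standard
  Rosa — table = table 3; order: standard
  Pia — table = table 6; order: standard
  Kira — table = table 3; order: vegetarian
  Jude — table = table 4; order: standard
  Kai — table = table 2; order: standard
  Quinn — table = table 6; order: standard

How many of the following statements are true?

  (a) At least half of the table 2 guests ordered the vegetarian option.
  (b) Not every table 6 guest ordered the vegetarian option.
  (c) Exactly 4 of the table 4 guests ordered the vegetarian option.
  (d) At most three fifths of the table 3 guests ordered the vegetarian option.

3

(a) table 2: |A| = 9, |A ∩ B| = 8; needs |A ∩ B| ≥ |A ∖ B| — true.
(b) table 6: |A| = 9, |A ∩ B| = 2; needs A ⊄ B (|A ∖ B| ≥ 1) — true.
(c) table 4: |A| = 5, |A ∩ B| = 1; needs |A ∩ B| = 4 — false.
(d) table 3: |A| = 8, |A ∩ B| = 1; needs |A ∩ B| / |A| ≤ 3/5 — true.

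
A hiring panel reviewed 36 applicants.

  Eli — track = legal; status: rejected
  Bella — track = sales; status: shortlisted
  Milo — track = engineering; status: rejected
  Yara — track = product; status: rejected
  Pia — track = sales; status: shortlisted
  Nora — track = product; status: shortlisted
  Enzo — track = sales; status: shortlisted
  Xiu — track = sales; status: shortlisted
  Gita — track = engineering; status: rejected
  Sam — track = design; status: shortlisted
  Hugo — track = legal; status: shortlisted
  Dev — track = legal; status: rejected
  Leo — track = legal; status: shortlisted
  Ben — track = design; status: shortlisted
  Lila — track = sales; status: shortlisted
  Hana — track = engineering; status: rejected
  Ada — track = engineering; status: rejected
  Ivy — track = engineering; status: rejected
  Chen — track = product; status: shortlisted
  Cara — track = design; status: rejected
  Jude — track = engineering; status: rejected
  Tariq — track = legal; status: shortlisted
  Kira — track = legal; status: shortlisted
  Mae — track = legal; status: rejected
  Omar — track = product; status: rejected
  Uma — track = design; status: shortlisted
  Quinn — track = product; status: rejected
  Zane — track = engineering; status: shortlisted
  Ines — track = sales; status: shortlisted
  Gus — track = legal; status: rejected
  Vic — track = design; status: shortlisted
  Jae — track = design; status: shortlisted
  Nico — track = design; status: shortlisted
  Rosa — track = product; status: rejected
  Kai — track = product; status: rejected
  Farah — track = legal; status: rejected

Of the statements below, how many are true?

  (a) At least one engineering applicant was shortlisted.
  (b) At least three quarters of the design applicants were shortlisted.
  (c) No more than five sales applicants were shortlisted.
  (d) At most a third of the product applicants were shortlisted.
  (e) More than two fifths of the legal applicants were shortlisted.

4

(a) engineering: |A| = 7, |A ∩ B| = 1; needs A ∩ B ≠ ∅ (|A ∩ B| ≥ 1) — true.
(b) design: |A| = 7, |A ∩ B| = 6; needs |A ∩ B| / |A| ≥ 3/4 — true.
(c) sales: |A| = 6, |A ∩ B| = 6; needs |A ∩ B| ≤ 5 — false.
(d) product: |A| = 7, |A ∩ B| = 2; needs |A ∩ B| / |A| ≤ 1/3 — true.
(e) legal: |A| = 9, |A ∩ B| = 4; needs |A ∩ B| / |A| > 2/5 — true.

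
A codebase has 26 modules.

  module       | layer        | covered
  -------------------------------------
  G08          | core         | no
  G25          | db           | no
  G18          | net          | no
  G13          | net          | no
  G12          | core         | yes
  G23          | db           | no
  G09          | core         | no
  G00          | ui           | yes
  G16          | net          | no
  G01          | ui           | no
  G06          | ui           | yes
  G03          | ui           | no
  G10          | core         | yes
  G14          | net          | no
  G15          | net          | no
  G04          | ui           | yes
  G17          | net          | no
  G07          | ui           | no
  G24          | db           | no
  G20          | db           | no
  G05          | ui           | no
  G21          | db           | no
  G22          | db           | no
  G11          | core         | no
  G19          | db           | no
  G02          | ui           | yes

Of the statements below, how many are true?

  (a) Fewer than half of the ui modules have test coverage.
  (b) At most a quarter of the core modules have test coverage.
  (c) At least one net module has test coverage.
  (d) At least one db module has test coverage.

(a) ui: |A| = 8, |A ∩ B| = 4; needs |A ∩ B| < |A ∖ B| — false.
(b) core: |A| = 5, |A ∩ B| = 2; needs |A ∩ B| / |A| ≤ 1/4 — false.
(c) net: |A| = 6, |A ∩ B| = 0; needs A ∩ B ≠ ∅ (|A ∩ B| ≥ 1) — false.
(d) db: |A| = 7, |A ∩ B| = 0; needs A ∩ B ≠ ∅ (|A ∩ B| ≥ 1) — false.

0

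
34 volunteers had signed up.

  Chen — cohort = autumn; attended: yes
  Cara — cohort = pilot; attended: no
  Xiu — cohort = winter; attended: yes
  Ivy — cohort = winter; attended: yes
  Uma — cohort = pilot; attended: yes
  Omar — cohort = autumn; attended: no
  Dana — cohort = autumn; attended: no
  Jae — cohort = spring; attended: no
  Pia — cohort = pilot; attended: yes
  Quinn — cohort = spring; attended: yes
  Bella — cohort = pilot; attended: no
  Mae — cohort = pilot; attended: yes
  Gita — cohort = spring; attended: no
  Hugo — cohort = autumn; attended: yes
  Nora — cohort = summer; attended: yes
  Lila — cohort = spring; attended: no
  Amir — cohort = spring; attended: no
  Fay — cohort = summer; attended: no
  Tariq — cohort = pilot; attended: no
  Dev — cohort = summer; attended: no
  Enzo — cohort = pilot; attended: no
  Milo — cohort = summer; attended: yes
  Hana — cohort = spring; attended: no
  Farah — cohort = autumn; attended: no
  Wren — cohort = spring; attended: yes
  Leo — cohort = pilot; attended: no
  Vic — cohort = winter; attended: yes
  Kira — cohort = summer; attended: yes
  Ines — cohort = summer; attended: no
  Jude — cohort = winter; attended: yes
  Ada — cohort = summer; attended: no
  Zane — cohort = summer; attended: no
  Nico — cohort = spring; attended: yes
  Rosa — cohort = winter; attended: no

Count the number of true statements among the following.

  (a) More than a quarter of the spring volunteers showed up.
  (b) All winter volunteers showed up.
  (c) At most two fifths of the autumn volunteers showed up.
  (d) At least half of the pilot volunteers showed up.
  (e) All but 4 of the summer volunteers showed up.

(a) spring: |A| = 8, |A ∩ B| = 3; needs |A ∩ B| / |A| > 1/4 — true.
(b) winter: |A| = 5, |A ∩ B| = 4; needs A ⊆ B, i.e. every element of A is in B (|A ∖ B| = 0) — false.
(c) autumn: |A| = 5, |A ∩ B| = 2; needs |A ∩ B| / |A| ≤ 2/5 — true.
(d) pilot: |A| = 8, |A ∩ B| = 3; needs |A ∩ B| ≥ |A ∖ B| — false.
(e) summer: |A| = 8, |A ∩ B| = 3; needs |A ∖ B| = 4 — false.

2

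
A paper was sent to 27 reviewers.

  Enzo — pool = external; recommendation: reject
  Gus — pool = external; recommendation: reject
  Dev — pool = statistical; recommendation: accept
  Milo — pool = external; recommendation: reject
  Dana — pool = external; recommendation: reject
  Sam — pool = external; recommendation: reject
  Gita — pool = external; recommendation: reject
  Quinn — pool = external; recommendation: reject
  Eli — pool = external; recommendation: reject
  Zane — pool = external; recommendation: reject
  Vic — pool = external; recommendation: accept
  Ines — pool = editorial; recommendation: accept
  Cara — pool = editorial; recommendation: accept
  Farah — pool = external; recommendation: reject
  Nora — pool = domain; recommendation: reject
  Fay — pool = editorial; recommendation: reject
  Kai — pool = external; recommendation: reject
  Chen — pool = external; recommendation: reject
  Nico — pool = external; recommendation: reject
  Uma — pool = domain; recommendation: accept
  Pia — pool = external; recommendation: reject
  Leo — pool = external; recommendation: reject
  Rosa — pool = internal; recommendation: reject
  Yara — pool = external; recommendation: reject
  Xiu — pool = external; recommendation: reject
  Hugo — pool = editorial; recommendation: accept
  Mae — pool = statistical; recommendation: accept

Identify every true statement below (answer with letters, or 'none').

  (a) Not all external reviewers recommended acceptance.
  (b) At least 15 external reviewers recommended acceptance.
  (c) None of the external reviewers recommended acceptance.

|A| = 18, |A ∩ B| = 1, |A ∖ B| = 17.
(a) A ⊄ B (|A ∖ B| ≥ 1): holds.
(b) |A ∩ B| ≥ 15: fails.
(c) A ∩ B = ∅ (|A ∩ B| = 0): fails.

(a)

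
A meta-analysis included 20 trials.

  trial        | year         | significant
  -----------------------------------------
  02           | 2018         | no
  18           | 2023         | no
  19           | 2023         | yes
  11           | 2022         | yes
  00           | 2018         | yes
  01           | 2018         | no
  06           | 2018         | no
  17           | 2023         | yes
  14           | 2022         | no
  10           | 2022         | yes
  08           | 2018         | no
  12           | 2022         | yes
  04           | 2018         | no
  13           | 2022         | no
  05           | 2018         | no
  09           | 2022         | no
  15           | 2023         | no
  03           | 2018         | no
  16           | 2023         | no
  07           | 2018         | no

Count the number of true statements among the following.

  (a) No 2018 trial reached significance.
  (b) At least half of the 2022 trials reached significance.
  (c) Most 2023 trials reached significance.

(a) 2018: |A| = 9, |A ∩ B| = 1; needs A ∩ B = ∅ (|A ∩ B| = 0) — false.
(b) 2022: |A| = 6, |A ∩ B| = 3; needs |A ∩ B| ≥ |A ∖ B| — true.
(c) 2023: |A| = 5, |A ∩ B| = 2; needs |A ∩ B| > |A ∖ B| — false.

1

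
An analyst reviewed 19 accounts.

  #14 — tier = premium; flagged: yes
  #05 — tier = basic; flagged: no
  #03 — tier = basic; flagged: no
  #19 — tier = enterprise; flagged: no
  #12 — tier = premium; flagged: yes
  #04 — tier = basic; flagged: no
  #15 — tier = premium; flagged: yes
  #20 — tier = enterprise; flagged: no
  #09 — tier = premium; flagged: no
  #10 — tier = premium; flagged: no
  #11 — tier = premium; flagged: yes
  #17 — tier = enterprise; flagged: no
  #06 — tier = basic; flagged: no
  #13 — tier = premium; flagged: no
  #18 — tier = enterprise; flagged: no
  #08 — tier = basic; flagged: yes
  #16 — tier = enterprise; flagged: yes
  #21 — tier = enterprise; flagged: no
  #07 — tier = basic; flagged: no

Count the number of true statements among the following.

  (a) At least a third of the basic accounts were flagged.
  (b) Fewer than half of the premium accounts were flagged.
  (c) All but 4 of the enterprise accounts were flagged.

0

(a) basic: |A| = 6, |A ∩ B| = 1; needs |A ∩ B| / |A| ≥ 1/3 — false.
(b) premium: |A| = 7, |A ∩ B| = 4; needs |A ∩ B| < |A ∖ B| — false.
(c) enterprise: |A| = 6, |A ∩ B| = 1; needs |A ∖ B| = 4 — false.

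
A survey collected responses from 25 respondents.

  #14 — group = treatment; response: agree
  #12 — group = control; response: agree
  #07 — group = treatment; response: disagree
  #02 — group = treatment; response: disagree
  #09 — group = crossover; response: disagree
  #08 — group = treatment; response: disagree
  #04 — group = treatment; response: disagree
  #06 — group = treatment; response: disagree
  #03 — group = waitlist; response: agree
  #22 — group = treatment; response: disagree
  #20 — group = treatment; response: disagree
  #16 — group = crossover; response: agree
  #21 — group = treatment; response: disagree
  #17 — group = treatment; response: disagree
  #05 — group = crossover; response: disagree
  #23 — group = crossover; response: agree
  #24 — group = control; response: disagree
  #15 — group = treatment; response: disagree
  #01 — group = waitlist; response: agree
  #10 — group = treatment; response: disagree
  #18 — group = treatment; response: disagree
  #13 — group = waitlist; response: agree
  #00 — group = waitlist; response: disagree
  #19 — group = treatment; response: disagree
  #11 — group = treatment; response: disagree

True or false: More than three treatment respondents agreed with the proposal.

False

'More than three treatment respondents agreed with the proposal' holds iff |A ∩ B| > 3.
|A| = 15, |A ∩ B| = 1, |A ∖ B| = 14.
|A ∩ B| = 1, so the statement is false.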